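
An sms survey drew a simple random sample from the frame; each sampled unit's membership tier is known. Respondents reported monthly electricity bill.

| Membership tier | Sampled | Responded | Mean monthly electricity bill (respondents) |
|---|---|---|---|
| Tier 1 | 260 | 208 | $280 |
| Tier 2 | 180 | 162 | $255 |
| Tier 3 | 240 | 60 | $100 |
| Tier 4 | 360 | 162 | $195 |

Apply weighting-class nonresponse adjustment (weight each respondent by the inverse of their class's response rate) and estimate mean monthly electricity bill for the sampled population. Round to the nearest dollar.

Class response rates: Tier 1 208/260 = 80%, Tier 2 162/180 = 90%, Tier 3 60/240 = 25%, Tier 4 162/360 = 45%.
Each respondent's weight = sampled/responded in their class; summing within a class gives n_sampled, so:
  Tier 1: 260 × 280 = 72,800
  Tier 2: 180 × 255 = 45,900
  Tier 3: 240 × 100 = 24,000
  Tier 4: 360 × 195 = 70,200
Adjusted estimate = 212,900 / 1,040 = 204.712 → $205.

$205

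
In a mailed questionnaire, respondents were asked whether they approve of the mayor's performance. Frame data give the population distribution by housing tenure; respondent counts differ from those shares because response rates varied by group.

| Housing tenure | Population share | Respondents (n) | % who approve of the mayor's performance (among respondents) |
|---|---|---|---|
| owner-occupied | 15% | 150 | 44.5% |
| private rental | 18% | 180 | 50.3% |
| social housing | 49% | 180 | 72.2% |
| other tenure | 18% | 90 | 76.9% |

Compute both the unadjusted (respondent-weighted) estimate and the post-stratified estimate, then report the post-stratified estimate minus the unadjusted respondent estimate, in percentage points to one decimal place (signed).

+5.5 percentage points

Unadjusted (pooled respondent) estimate weights by respondent counts:
  (150/600)×44.5 + (180/600)×50.3 + (180/600)×72.2 + (90/600)×76.9 = 59.41%
Post-stratifying to population shares instead:
  0.15×44.5 + 0.18×50.3 + 0.49×72.2 + 0.18×76.9 = 64.949%
Difference = 64.949 − 59.41 = 5.539 pp.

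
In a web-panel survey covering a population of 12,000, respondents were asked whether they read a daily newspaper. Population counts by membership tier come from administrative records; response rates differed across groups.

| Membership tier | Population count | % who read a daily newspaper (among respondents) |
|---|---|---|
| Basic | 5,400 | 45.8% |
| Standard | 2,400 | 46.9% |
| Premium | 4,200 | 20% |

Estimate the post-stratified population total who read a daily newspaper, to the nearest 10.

Estimated count per cell = population count × respondent percentage:
  Basic: 5,400 × 45.8% = 2473.2
  Standard: 2,400 × 46.9% = 1125.6
  Premium: 4,200 × 20% = 840
Estimated total = 4438.8 → 4,440.

4,440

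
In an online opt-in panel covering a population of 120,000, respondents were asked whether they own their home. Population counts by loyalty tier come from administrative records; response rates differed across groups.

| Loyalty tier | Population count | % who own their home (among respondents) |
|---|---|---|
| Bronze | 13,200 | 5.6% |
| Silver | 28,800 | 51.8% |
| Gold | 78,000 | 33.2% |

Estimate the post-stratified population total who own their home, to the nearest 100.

41,600

Estimated count per cell = population count × respondent percentage:
  Bronze: 13,200 × 5.6% = 739.2
  Silver: 28,800 × 51.8% = 14918.4
  Gold: 78,000 × 33.2% = 25,896
Estimated total = 41553.6 → 41,600.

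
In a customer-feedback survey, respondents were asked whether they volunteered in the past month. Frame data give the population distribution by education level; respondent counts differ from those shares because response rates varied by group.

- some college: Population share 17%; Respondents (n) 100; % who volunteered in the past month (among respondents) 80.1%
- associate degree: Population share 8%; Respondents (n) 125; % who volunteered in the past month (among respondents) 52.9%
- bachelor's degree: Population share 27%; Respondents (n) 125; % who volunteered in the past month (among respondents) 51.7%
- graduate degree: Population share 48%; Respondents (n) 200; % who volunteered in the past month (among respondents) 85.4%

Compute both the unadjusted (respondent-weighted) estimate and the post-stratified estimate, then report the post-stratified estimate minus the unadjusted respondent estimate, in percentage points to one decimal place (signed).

+3.4 percentage points

Naive respondent-only estimate (weights = respondent counts):
  (100/550)×80.1 + (125/550)×52.9 + (125/550)×51.7 + (200/550)×85.4 = 69.3909%
Post-stratifying to population shares instead:
  0.17×80.1 + 0.08×52.9 + 0.27×51.7 + 0.48×85.4 = 72.8%
Difference = 72.8 − 69.3909 = 3.4091 pp.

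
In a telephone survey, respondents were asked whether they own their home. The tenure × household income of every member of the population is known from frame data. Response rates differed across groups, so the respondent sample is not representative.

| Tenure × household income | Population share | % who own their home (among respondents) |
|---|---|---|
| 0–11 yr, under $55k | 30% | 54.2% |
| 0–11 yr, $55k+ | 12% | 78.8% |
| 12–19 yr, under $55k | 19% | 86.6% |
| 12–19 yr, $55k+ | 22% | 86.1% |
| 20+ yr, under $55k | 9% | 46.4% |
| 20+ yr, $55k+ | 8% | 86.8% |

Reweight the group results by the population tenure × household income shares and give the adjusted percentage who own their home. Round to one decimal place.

72.2%

Post-stratification weights by population share, not respondent share:
  0–11 yr, under $55k: 0.3 × 54.2 = 16.26
  0–11 yr, $55k+: 0.12 × 78.8 = 9.456
  12–19 yr, under $55k: 0.19 × 86.6 = 16.454
  12–19 yr, $55k+: 0.22 × 86.1 = 18.942
  20+ yr, under $55k: 0.09 × 46.4 = 4.176
  20+ yr, $55k+: 0.08 × 86.8 = 6.944
Post-stratified estimate = 72.232 → 72.2%.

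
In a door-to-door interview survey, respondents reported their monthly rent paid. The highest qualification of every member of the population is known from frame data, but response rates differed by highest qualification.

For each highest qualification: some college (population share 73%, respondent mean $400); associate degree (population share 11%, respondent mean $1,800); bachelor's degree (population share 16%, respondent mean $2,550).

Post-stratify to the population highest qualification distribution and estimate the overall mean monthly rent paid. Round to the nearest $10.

Each cell contributes population-share × respondent value:
  some college: 0.73 × 400 = 292
  associate degree: 0.11 × 1800 = 198
  bachelor's degree: 0.16 × 2550 = 408
Post-stratified estimate = 898 → $900.

$900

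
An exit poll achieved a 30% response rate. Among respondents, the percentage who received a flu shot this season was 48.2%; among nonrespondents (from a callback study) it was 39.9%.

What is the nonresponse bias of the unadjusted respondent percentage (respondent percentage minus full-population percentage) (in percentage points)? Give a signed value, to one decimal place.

Nonresponse fraction = 1 − 0.3 = 0.7.
Bias = (nonresponse fraction) × (respondent percentage − nonrespondent percentage)
     = 0.7 × (48.2 − 39.9) = 0.7 × 8.3 = 5.81.

+5.8 percentage points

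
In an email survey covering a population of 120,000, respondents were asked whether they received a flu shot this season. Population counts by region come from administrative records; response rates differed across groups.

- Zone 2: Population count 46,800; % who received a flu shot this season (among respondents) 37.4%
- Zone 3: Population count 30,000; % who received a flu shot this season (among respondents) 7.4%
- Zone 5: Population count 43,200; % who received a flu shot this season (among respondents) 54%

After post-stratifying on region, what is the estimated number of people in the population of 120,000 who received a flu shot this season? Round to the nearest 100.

43,100

Apply each group's respondent rate to its population count:
  Zone 2: 46,800 × 37.4% = 17503.2
  Zone 3: 30,000 × 7.4% = 2220
  Zone 5: 43,200 × 54% = 23,328
Estimated total = 43051.2 → 43,100.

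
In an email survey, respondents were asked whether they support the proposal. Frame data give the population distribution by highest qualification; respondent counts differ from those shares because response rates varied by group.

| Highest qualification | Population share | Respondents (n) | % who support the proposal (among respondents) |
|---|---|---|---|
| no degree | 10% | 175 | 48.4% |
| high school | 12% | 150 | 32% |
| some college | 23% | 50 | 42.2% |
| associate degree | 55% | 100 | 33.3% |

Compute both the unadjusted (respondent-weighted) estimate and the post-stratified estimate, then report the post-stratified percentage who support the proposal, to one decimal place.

36.7%

Unadjusted (pooled respondent) estimate weights by respondent counts:
  (175/475)×48.4 + (150/475)×32 + (50/475)×42.2 + (100/475)×33.3 = 39.3895%
Post-stratified estimate weights by population shares:
  0.1×48.4 + 0.12×32 + 0.23×42.2 + 0.55×33.3 = 36.701%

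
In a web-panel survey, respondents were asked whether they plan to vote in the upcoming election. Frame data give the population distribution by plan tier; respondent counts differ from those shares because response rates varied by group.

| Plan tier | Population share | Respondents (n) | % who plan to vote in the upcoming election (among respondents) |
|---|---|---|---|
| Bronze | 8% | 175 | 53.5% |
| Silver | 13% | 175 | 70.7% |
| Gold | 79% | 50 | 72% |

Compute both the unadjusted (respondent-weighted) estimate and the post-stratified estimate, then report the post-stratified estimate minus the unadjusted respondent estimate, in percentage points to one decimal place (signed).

+7.0 percentage points

Without adjustment, the pooled respondent share is:
  (175/400)×53.5 + (175/400)×70.7 + (50/400)×72 = 63.3375%
Reweighting by population plan tier shares:
  0.08×53.5 + 0.13×70.7 + 0.79×72 = 70.351%
Difference = 70.351 − 63.3375 = 7.0135 pp.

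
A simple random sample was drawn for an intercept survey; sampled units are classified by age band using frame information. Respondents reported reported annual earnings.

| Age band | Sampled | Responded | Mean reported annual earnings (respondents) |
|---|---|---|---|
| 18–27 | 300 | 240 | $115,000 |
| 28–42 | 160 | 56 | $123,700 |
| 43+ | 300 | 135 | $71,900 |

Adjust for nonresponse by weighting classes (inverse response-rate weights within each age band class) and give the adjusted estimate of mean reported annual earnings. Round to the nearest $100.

Class response rates: 18–27 240/300 = 80%, 28–42 56/160 = 35%, 43+ 135/300 = 45%.
With weight = n_sampled/n_responded per class, the weighted class total is n_sampled:
  18–27: 300 × 115,000 = 34,500,000
  28–42: 160 × 123,700 = 19,792,000
  43+: 300 × 71,900 = 21,570,000
Adjusted estimate = 75,862,000 / 760 = 99818.4 → $99,800.

$99,800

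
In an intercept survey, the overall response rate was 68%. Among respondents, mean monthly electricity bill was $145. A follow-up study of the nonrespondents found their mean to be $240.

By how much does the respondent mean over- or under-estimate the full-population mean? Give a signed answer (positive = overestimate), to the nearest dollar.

Nonresponse fraction = 1 − 0.68 = 0.32.
Bias = (nonresponse fraction) × (respondent mean − nonrespondent mean)
     = 0.32 × (145 − 240) = 0.32 × -95 = -30.4.

-$30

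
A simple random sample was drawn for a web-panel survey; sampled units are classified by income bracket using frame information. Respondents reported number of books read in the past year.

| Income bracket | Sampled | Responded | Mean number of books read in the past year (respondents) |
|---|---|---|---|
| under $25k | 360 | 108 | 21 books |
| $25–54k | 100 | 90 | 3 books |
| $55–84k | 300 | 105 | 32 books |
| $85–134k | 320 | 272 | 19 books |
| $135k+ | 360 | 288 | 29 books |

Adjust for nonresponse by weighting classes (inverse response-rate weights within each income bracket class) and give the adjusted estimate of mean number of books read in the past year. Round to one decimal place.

Class response rates: under $25k 108/360 = 30%, $25–54k 90/100 = 90%, $55–84k 105/300 = 35%, $85–134k 272/320 = 85%, $135k+ 288/360 = 80%.
With weight = n_sampled/n_responded per class, the weighted class total is n_sampled:
  under $25k: 360 × 21 = 7560
  $25–54k: 100 × 3 = 300
  $55–84k: 300 × 32 = 9600
  $85–134k: 320 × 19 = 6080
  $135k+: 360 × 29 = 10,440
Adjusted estimate = 33,980 / 1,440 = 23.5972 → 23.6.

23.6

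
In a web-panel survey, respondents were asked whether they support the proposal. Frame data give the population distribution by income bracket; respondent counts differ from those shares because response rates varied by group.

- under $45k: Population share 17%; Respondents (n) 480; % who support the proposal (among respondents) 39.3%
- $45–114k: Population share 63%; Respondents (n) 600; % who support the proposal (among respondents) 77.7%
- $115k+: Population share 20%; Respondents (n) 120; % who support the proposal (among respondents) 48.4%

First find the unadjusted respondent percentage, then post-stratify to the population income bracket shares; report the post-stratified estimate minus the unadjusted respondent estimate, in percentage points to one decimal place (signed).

+5.9 percentage points

Naive respondent-only estimate (weights = respondent counts):
  (480/1200)×39.3 + (600/1200)×77.7 + (120/1200)×48.4 = 59.41%
Post-stratified estimate weights by population shares:
  0.17×39.3 + 0.63×77.7 + 0.2×48.4 = 65.312%
Difference = 65.312 − 59.41 = 5.902 pp.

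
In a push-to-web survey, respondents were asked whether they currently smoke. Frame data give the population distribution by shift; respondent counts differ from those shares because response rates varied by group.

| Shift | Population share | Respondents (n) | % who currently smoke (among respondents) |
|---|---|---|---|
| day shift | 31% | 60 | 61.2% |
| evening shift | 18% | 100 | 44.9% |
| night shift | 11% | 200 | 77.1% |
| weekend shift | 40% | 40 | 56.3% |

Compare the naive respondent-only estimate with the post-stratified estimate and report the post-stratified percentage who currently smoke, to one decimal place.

Without adjustment, the pooled respondent share is:
  (60/400)×61.2 + (100/400)×44.9 + (200/400)×77.1 + (40/400)×56.3 = 64.585%
Reweighting by population shift shares:
  0.31×61.2 + 0.18×44.9 + 0.11×77.1 + 0.4×56.3 = 58.055%

58.1%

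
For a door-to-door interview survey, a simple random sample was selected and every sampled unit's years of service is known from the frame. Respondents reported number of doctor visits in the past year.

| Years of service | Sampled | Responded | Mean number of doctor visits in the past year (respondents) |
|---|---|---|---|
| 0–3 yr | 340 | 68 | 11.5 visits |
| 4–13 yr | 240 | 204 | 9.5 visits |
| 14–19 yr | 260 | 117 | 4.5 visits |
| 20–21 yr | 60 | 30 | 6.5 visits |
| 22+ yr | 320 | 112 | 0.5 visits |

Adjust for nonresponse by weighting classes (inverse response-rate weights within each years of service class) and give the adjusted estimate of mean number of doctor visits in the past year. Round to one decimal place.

6.5

Response rates by class: 0–3 yr 68/340 = 20%, 4–13 yr 204/240 = 85%, 14–19 yr 117/260 = 45%, 20–21 yr 30/60 = 50%, 22+ yr 112/320 = 35%.
Weighting each respondent by the inverse class response rate inflates each class back to its sampled size, so the class weight is n_sampled:
  0–3 yr: 340 × 11.5 = 3910
  4–13 yr: 240 × 9.5 = 2280
  14–19 yr: 260 × 4.5 = 1170
  20–21 yr: 60 × 6.5 = 390
  22+ yr: 320 × 0.5 = 160
Adjusted estimate = 7910 / 1,220 = 6.48361 → 6.5.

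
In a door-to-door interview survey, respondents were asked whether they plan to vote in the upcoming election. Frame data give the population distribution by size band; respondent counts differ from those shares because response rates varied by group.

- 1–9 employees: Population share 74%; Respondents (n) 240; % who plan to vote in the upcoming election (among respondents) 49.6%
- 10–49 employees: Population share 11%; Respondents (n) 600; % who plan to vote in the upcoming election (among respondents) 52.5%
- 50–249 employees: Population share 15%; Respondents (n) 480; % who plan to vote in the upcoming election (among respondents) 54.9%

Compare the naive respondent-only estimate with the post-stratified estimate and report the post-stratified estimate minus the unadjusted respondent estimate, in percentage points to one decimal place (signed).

Without adjustment, the pooled respondent share is:
  (240/1320)×49.6 + (600/1320)×52.5 + (480/1320)×54.9 = 52.8455%
Reweighting by population size band shares:
  0.74×49.6 + 0.11×52.5 + 0.15×54.9 = 50.714%
Difference = 50.714 − 52.8455 = -2.1315 pp.

-2.1 percentage points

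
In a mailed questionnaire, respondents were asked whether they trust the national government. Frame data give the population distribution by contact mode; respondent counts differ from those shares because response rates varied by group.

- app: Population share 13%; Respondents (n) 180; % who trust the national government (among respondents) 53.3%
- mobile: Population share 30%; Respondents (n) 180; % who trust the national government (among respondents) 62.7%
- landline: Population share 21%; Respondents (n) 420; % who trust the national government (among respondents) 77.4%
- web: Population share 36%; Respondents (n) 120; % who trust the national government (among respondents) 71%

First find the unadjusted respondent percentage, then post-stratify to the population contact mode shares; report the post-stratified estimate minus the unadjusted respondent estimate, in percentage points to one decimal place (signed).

Naive respondent-only estimate (weights = respondent counts):
  (180/900)×53.3 + (180/900)×62.7 + (420/900)×77.4 + (120/900)×71 = 68.7867%
Post-stratified estimate weights by population shares:
  0.13×53.3 + 0.3×62.7 + 0.21×77.4 + 0.36×71 = 67.553%
Difference = 67.553 − 68.7867 = -1.2337 pp.

-1.2 percentage points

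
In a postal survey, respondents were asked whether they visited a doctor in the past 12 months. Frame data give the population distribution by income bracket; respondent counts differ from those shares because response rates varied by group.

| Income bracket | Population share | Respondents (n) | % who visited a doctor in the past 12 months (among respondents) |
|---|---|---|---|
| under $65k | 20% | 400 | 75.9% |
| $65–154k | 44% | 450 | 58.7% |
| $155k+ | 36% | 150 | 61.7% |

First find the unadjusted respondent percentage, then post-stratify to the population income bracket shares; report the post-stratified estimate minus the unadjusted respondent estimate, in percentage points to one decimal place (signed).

-2.8 percentage points

Without adjustment, the pooled respondent share is:
  (400/1000)×75.9 + (450/1000)×58.7 + (150/1000)×61.7 = 66.03%
Post-stratified estimate weights by population shares:
  0.2×75.9 + 0.44×58.7 + 0.36×61.7 = 63.22%
Difference = 63.22 − 66.03 = -2.81 pp.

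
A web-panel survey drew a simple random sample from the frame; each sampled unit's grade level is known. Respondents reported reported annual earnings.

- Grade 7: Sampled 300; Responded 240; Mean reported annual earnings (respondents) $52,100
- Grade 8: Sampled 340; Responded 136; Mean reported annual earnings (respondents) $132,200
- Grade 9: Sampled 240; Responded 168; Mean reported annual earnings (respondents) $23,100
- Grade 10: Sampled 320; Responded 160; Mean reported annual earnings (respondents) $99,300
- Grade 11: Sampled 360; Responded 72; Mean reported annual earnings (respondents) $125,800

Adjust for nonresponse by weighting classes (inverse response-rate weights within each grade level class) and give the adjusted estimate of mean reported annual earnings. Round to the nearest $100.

$91,800

Response rates by class: Grade 7 240/300 = 80%, Grade 8 136/340 = 40%, Grade 9 168/240 = 70%, Grade 10 160/320 = 50%, Grade 11 72/360 = 20%.
Weighting each respondent by the inverse class response rate inflates each class back to its sampled size, so the class weight is n_sampled:
  Grade 7: 300 × 52,100 = 15,630,000
  Grade 8: 340 × 132,200 = 44,948,000
  Grade 9: 240 × 23,100 = 5,544,000
  Grade 10: 320 × 99,300 = 31,776,000
  Grade 11: 360 × 125,800 = 45,288,000
Adjusted estimate = 143,186,000 / 1,560 = 91785.9 → $91,800.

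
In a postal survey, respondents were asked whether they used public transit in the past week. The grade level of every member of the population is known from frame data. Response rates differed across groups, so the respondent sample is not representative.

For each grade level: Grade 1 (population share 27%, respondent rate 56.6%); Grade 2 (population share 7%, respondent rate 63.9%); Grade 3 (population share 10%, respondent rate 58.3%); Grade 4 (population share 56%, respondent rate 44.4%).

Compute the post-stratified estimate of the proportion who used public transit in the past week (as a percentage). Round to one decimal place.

50.4%

Weight each group's respondent value by its population share:
  Grade 1: 0.27 × 56.6 = 15.282
  Grade 2: 0.07 × 63.9 = 4.473
  Grade 3: 0.1 × 58.3 = 5.83
  Grade 4: 0.56 × 44.4 = 24.864
Post-stratified estimate = 50.449 → 50.4%.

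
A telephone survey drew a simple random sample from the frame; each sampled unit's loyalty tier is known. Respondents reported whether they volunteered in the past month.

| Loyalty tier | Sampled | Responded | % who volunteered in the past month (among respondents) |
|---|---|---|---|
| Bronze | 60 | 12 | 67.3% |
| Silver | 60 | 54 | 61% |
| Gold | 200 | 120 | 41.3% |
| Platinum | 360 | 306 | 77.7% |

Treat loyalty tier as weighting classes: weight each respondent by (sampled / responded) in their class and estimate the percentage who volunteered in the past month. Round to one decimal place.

Class response rates: Bronze 12/60 = 20%, Silver 54/60 = 90%, Gold 120/200 = 60%, Platinum 306/360 = 85%.
With weight = n_sampled/n_responded per class, the weighted class total is n_sampled:
  Bronze: 60 × 67.3 = 4038
  Silver: 60 × 61 = 3660
  Gold: 200 × 41.3 = 8260
  Platinum: 360 × 77.7 = 27,972
Adjusted estimate = 43,930 / 680 = 64.6029 → 64.6%.

64.6%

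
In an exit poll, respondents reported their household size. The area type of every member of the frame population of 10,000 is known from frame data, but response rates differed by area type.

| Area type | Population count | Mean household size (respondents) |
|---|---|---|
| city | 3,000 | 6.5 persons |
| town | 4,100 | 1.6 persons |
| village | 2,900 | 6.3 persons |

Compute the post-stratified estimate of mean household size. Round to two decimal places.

Weight each group's respondent value by its population share:
  city: (3,000/10,000) × 6.5 = 1.95
  town: (4,100/10,000) × 1.6 = 0.656
  village: (2,900/10,000) × 6.3 = 1.827
Post-stratified estimate = 4.433 → 4.43.

4.43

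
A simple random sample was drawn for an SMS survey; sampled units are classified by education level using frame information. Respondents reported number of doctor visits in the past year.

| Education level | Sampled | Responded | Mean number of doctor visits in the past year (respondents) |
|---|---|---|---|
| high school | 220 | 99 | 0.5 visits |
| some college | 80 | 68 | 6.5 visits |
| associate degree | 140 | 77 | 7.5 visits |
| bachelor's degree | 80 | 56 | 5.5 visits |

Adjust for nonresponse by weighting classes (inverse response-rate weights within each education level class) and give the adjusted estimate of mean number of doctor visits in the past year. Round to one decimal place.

4.1

Response rates by class: high school 99/220 = 45%, some college 68/80 = 85%, associate degree 77/140 = 55%, bachelor's degree 56/80 = 70%.
Weighting each respondent by the inverse class response rate inflates each class back to its sampled size, so the class weight is n_sampled:
  high school: 220 × 0.5 = 110
  some college: 80 × 6.5 = 520
  associate degree: 140 × 7.5 = 1050
  bachelor's degree: 80 × 5.5 = 440
Adjusted estimate = 2120 / 520 = 4.07692 → 4.1.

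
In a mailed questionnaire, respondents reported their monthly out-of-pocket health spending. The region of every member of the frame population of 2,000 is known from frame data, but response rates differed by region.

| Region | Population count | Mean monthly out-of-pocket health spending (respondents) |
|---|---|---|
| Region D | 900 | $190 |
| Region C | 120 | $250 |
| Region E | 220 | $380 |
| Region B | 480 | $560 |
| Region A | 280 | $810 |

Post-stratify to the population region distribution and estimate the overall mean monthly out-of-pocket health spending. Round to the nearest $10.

$390

Reweight to the known region distribution:
  Region D: (900/2,000) × 190 = 85.5
  Region C: (120/2,000) × 250 = 15
  Region E: (220/2,000) × 380 = 41.8
  Region B: (480/2,000) × 560 = 134.4
  Region A: (280/2,000) × 810 = 113.4
Post-stratified estimate = 390.1 → $390.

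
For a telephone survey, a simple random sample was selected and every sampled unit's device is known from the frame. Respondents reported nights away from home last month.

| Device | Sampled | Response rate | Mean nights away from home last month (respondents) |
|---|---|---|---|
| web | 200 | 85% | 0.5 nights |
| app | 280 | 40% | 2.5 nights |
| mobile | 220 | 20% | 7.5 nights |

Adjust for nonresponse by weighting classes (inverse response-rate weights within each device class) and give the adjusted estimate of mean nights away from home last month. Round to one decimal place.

With weight = n_sampled/n_responded per class, the weighted class total is n_sampled:
  web: 200 × 0.5 = 100
  app: 280 × 2.5 = 700
  mobile: 220 × 7.5 = 1650
Adjusted estimate = 2450 / 700 = 3.5 → 3.5.

3.5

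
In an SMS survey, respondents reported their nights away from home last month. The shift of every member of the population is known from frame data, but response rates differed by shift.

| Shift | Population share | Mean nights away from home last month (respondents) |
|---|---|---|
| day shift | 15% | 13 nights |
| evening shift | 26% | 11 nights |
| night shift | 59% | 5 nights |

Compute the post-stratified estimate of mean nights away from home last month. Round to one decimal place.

Post-stratification weights by population share, not respondent share:
  day shift: 0.15 × 13 = 1.95
  evening shift: 0.26 × 11 = 2.86
  night shift: 0.59 × 5 = 2.95
Post-stratified estimate = 7.76 → 7.8.

7.8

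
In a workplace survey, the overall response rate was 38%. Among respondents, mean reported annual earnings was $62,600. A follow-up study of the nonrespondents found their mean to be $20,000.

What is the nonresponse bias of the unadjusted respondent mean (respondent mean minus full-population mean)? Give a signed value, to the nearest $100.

+$26,400

Nonresponse fraction = 1 − 0.38 = 0.62.
Bias = (nonresponse fraction) × (respondent mean − nonrespondent mean)
     = 0.62 × (62,600 − 20,000) = 0.62 × 42,600 = 26,412.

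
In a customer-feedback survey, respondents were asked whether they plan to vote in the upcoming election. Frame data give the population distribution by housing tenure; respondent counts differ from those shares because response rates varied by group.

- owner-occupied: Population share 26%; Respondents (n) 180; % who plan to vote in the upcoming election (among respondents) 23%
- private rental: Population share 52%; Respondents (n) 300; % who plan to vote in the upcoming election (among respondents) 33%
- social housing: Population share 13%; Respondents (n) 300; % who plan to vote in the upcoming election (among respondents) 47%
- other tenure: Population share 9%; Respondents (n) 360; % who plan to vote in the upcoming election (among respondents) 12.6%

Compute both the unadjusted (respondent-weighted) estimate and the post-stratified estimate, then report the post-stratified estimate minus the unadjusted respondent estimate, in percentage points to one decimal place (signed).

+1.7 percentage points

Unadjusted (pooled respondent) estimate weights by respondent counts:
  (180/1140)×23 + (300/1140)×33 + (300/1140)×47 + (360/1140)×12.6 = 28.6632%
Post-stratified estimate weights by population shares:
  0.26×23 + 0.52×33 + 0.13×47 + 0.09×12.6 = 30.384%
Difference = 30.384 − 28.6632 = 1.7208 pp.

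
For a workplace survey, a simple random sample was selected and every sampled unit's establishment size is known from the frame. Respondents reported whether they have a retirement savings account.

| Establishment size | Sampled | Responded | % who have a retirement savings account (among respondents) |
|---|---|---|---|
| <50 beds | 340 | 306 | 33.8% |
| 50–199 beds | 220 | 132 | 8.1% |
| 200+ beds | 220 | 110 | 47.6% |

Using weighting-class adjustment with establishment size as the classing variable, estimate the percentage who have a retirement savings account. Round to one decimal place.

Class response rates: <50 beds 306/340 = 90%, 50–199 beds 132/220 = 60%, 200+ beds 110/220 = 50%.
Each respondent's weight = sampled/responded in their class; summing within a class gives n_sampled, so:
  <50 beds: 340 × 33.8 = 11492
  50–199 beds: 220 × 8.1 = 1782
  200+ beds: 220 × 47.6 = 10,472
Adjusted estimate = 23,746 / 780 = 30.4436 → 30.4%.

30.4%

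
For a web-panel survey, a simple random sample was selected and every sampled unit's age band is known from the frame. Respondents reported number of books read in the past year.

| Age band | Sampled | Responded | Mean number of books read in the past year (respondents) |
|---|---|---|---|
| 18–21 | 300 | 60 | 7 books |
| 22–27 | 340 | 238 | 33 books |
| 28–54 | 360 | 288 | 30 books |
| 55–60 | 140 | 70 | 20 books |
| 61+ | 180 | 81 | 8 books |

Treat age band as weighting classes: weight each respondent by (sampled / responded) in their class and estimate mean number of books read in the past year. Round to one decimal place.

Response rates by class: 18–21 60/300 = 20%, 22–27 238/340 = 70%, 28–54 288/360 = 80%, 55–60 70/140 = 50%, 61+ 81/180 = 45%.
Inverse-response-rate weighting restores each class to its sampled count, so class totals weight by n_sampled:
  18–21: 300 × 7 = 2100
  22–27: 340 × 33 = 11,220
  28–54: 360 × 30 = 10,800
  55–60: 140 × 20 = 2800
  61+: 180 × 8 = 1440
Adjusted estimate = 28,360 / 1,320 = 21.4848 → 21.5.

21.5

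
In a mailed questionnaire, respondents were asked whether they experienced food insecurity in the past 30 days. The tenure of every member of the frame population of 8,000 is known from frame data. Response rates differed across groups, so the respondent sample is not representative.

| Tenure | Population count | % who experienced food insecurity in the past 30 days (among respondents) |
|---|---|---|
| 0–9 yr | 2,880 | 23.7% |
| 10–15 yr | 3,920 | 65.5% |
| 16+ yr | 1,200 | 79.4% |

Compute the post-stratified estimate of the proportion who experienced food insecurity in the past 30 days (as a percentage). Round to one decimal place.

Each cell contributes population-share × respondent value:
  0–9 yr: (2,880/8,000) × 23.7 = 8.532
  10–15 yr: (3,920/8,000) × 65.5 = 32.095
  16+ yr: (1,200/8,000) × 79.4 = 11.91
Post-stratified estimate = 52.537 → 52.5%.

52.5%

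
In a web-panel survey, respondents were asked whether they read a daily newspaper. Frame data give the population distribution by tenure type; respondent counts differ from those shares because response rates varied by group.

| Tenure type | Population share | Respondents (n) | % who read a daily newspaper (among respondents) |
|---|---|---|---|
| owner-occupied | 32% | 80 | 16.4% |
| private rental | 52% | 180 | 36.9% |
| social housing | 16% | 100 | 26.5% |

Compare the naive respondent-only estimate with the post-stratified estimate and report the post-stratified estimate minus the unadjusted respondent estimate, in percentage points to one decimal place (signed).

Without adjustment, the pooled respondent share is:
  (80/360)×16.4 + (180/360)×36.9 + (100/360)×26.5 = 29.4556%
Reweighting by population tenure type shares:
  0.32×16.4 + 0.52×36.9 + 0.16×26.5 = 28.676%
Difference = 28.676 − 29.4556 = -0.7796 pp.

-0.8 percentage points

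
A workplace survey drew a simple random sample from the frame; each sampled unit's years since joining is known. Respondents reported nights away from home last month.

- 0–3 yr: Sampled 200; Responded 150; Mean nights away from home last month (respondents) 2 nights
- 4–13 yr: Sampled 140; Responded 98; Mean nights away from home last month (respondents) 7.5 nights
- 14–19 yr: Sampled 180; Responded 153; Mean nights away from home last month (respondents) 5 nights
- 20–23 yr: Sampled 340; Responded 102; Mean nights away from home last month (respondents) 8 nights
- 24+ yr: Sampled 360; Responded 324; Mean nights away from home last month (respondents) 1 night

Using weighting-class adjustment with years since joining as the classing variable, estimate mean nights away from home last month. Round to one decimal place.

4.5

Class response rates: 0–3 yr 150/200 = 75%, 4–13 yr 98/140 = 70%, 14–19 yr 153/180 = 85%, 20–23 yr 102/340 = 30%, 24+ yr 324/360 = 90%.
With weight = n_sampled/n_responded per class, the weighted class total is n_sampled:
  0–3 yr: 200 × 2 = 400
  4–13 yr: 140 × 7.5 = 1050
  14–19 yr: 180 × 5 = 900
  20–23 yr: 340 × 8 = 2720
  24+ yr: 360 × 1 = 360
Adjusted estimate = 5430 / 1,220 = 4.45082 → 4.5.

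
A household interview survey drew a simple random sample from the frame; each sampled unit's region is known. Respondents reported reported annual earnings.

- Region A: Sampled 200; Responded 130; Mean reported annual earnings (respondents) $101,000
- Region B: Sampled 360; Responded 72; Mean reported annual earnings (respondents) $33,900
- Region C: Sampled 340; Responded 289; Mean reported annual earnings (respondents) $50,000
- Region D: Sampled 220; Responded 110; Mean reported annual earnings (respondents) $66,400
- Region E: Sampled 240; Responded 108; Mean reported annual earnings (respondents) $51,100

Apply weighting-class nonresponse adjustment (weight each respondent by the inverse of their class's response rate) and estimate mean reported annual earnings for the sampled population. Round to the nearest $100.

Class response rates: Region A 130/200 = 65%, Region B 72/360 = 20%, Region C 289/340 = 85%, Region D 110/220 = 50%, Region E 108/240 = 45%.
Inverse-response-rate weighting restores each class to its sampled count, so class totals weight by n_sampled:
  Region A: 200 × 101,000 = 20,200,000
  Region B: 360 × 33,900 = 12,204,000
  Region C: 340 × 50,000 = 17,000,000
  Region D: 220 × 66,400 = 14,608,000
  Region E: 240 × 51,100 = 12,264,000
Adjusted estimate = 76,276,000 / 1,360 = 56085.3 → $56,100.

$56,100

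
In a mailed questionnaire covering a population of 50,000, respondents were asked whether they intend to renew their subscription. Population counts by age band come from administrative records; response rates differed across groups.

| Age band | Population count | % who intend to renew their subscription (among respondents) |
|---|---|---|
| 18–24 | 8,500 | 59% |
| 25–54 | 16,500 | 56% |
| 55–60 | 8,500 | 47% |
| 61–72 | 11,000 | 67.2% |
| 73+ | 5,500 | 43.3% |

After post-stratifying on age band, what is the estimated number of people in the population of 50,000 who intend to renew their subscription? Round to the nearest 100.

28,000

Estimated count per cell = population count × respondent percentage:
  18–24: 8,500 × 59% = 5015
  25–54: 16,500 × 56% = 9240
  55–60: 8,500 × 47% = 3995
  61–72: 11,000 × 67.2% = 7392
  73+: 5,500 × 43.3% = 2381.5
Estimated total = 28023.5 → 28,000.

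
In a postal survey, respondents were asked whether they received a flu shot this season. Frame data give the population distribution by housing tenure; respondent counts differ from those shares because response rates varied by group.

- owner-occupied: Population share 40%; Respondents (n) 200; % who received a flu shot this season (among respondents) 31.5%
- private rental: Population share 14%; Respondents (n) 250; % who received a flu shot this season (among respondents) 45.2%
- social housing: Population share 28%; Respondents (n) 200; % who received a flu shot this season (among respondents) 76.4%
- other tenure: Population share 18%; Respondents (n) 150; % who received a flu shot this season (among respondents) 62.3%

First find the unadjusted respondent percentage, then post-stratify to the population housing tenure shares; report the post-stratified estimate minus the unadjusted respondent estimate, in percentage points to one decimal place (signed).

-1.2 percentage points

Naive respondent-only estimate (weights = respondent counts):
  (200/800)×31.5 + (250/800)×45.2 + (200/800)×76.4 + (150/800)×62.3 = 52.7812%
Reweighting by population housing tenure shares:
  0.4×31.5 + 0.14×45.2 + 0.28×76.4 + 0.18×62.3 = 51.534%
Difference = 51.534 − 52.7812 = -1.2472 pp.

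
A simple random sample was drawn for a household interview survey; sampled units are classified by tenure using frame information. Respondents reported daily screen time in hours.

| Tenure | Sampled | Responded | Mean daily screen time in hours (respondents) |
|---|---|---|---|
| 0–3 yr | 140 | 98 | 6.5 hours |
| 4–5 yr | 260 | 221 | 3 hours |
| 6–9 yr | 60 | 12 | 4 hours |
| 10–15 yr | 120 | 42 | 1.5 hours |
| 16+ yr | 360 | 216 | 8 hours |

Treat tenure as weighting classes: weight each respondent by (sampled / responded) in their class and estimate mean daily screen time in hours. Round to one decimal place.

Response rates by class: 0–3 yr 98/140 = 70%, 4–5 yr 221/260 = 85%, 6–9 yr 12/60 = 20%, 10–15 yr 42/120 = 35%, 16+ yr 216/360 = 60%.
Inverse-response-rate weighting restores each class to its sampled count, so class totals weight by n_sampled:
  0–3 yr: 140 × 6.5 = 910
  4–5 yr: 260 × 3 = 780
  6–9 yr: 60 × 4 = 240
  10–15 yr: 120 × 1.5 = 180
  16+ yr: 360 × 8 = 2880
Adjusted estimate = 4990 / 940 = 5.30851 → 5.3.

5.3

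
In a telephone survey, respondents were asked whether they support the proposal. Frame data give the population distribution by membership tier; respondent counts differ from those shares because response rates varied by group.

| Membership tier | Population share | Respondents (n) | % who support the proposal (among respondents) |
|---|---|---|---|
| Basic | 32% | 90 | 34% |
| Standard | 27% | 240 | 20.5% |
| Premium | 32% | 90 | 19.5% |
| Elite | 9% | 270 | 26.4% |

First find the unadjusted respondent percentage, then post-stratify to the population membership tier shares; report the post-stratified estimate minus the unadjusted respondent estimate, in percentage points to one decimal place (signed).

+0.6 percentage points

Unadjusted (pooled respondent) estimate weights by respondent counts:
  (90/690)×34 + (240/690)×20.5 + (90/690)×19.5 + (270/690)×26.4 = 24.4391%
Post-stratifying to population shares instead:
  0.32×34 + 0.27×20.5 + 0.32×19.5 + 0.09×26.4 = 25.031%
Difference = 25.031 − 24.4391 = 0.5919 pp.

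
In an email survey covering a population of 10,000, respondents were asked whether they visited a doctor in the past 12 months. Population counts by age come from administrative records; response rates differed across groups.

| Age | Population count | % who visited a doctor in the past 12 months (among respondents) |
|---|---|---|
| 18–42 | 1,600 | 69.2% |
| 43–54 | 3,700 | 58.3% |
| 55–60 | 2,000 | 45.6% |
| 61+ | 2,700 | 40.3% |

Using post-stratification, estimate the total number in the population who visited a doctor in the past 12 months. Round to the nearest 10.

Apply each group's respondent rate to its population count:
  18–42: 1,600 × 69.2% = 1107.2
  43–54: 3,700 × 58.3% = 2157.1
  55–60: 2,000 × 45.6% = 912
  61+: 2,700 × 40.3% = 1088.1
Estimated total = 5264.4 → 5,260.

5,260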